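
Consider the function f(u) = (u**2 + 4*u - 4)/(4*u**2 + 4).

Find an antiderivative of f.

Differentiate the proposed F(u) back; it has to land on f(u) exactly.
Check: d/du[u/4 + log(u**2 + 1)/2 - 5*atan(u)/4] = (u**2 + 4*u - 4)/(4*u**2 + 4) = f(u).

An antiderivative is F(u) = u/4 + log(u**2 + 1)/2 - 5*atan(u)/4.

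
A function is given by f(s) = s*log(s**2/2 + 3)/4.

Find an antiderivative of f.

An antiderivative is F(s) = s**2*log(s**2/2 + 3)/8 - s**2/8 + 3*log(s**2 + 6)/4.

Any candidate F(s) must reproduce f(s) exactly when differentiated.
Check: d/ds[s**2*log(s**2/2 + 3)/8 - s**2/8 + 3*log(s**2 + 6)/4] = s*log(s**2/2 + 3)/4 = f(s).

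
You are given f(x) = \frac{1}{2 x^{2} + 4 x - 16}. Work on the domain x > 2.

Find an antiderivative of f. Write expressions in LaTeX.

The denominator factors as 2 \left(x - 2\right) \left(x + 4\right); partial fractions split f into directly integrable pieces: - \frac{1}{12 \left(x + 4\right)} + \frac{1}{12 \left(x - 2\right)}.
Check: d/dx[- \frac{- \log{\left(x - 2 \right)} + \log{\left(x + 4 \right)}}{12}] = \frac{1}{2 x^{2} + 4 x - 16} = f(x).

An antiderivative is F(x) = - \frac{- \log{\left(x - 2 \right)} + \log{\left(x + 4 \right)}}{12}.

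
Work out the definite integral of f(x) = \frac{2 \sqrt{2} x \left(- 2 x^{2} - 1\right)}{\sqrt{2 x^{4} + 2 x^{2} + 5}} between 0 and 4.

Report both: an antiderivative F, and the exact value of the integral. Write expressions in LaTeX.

The substitution u = x^{4} + x^{2} + \frac{5}{2} works: f is exactly (dF/du)*(du/dx) for that inner function.
F(x) = - 2 \sqrt{x^{4} + x^{2} + \frac{5}{2}} is an antiderivative of f.
Check: d/dx[- 2 \sqrt{x^{4} + x^{2} + \frac{5}{2}}] = \frac{- 4 \sqrt{2} x^{3} - 2 \sqrt{2} x}{\sqrt{2 x^{4} + 2 x^{2} + 5}}, which equals f(x).
F(4) = - 3 \sqrt{122}; F(0) = - \sqrt{10}.
Integral = F(4) - F(0) = - 3 \sqrt{122} + \sqrt{10}.

Antiderivative: F(x) = - 2 \sqrt{x^{4} + x^{2} + \frac{5}{2}}; value = - 3 \sqrt{122} + \sqrt{10}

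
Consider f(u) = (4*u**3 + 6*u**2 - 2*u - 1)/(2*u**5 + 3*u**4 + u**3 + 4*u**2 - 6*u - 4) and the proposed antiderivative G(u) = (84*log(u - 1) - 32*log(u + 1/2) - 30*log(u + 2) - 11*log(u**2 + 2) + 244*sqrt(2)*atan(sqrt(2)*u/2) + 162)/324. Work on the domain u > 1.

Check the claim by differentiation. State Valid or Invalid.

d/du[G] = (4*u**3 + 6*u**2 - 2*u - 1)/(2*u**5 + 3*u**4 + u**3 + 4*u**2 - 6*u - 4)
This equals f(u) exactly, so the claim holds.

Valid - differentiating G returns exactly f.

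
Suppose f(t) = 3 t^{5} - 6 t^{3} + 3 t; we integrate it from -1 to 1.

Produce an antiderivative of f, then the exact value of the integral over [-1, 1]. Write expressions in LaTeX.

f matches the chain-rule pattern g'(h)*h' with inner function h(t) = t^{2} - 1; substituting u = h(t) collapses the integral.
F(t) = \frac{\left(t^{2} - 1\right)^{3}}{2} is an antiderivative of f.
Check: d/dt[\frac{\left(t^{2} - 1\right)^{3}}{2}] = 3 t^{5} - 6 t^{3} + 3 t = f(t).
F(1) = 0; F(-1) = 0.
Integral = F(1) - F(-1) = 0.

Antiderivative: F(t) = \frac{\left(t^{2} - 1\right)^{3}}{2}; value = 0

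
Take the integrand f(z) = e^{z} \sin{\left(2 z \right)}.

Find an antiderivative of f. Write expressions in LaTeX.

Since d/dz undoes antidifferentiation here, F'(z) = f(z) is required of F(z).
Check: d/dz[\frac{e^{z} \sin{\left(2 z \right)}}{5} - \frac{2 e^{z} \cos{\left(2 z \right)}}{5}] = e^{z} \sin{\left(2 z \right)} = f(z).

An antiderivative is F(z) = \frac{e^{z} \sin{\left(2 z \right)}}{5} - \frac{2 e^{z} \cos{\left(2 z \right)}}{5}.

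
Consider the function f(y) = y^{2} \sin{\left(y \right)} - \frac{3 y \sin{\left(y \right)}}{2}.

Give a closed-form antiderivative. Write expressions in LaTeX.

The integrand splits into summands that can be handled one at a time.
Check: d/dy[- \frac{2 y^{2} \cos{\left(y \right)} - 4 y \sin{\left(y \right)} - 3 y \cos{\left(y \right)} + 3 \sin{\left(y \right)} - 4 \cos{\left(y \right)}}{2}] = y^{2} \sin{\left(y \right)} - \frac{3 y \sin{\left(y \right)}}{2} = f(y).

An antiderivative is F(y) = - \frac{2 y^{2} \cos{\left(y \right)} - 4 y \sin{\left(y \right)} - 3 y \cos{\left(y \right)} + 3 \sin{\left(y \right)} - 4 \cos{\left(y \right)}}{2}.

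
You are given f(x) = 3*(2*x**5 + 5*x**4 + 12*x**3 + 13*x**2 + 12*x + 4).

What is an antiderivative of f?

An antiderivative is F(x) = (x**2 + x + 2)**3.

f matches the chain-rule pattern g'(h)*h' with inner function h(x) = x**2 + x + 2; substituting u = h(x) collapses the integral.
Check: d/dx[(x**2 + x + 2)**3] = 6*x**5 + 15*x**4 + 36*x**3 + 39*x**2 + 36*x + 12, which equals f(x).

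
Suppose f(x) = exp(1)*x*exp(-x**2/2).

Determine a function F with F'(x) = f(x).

The substitution u = 1 - x**2/2 works: f is exactly (dF/du)*(du/dx) for that inner function.
Check: d/dx[-exp(1)*exp(-x**2/2)] = exp(1)*x*exp(-x**2/2) = f(x).

An antiderivative is F(x) = -exp(1)*exp(-x**2/2).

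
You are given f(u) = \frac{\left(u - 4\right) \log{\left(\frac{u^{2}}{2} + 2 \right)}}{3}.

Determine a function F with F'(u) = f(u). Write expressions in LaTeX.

Check any antiderivative F(u) by computing F'(u) and comparing it with f(u).
Check: d/du[\frac{u^{2} \log{\left(\frac{u^{2}}{2} + 2 \right)} - u^{2} - 8 u \log{\left(\frac{u^{2}}{2} + 2 \right)} + 16 u + 4 \log{\left(u^{2} + 4 \right)} - 32 \operatorname{atan}{\left(\frac{u}{2} \right)}}{6}] = \frac{u \log{\left(\frac{u^{2}}{2} + 2 \right)}}{3} - \frac{4 \log{\left(\frac{u^{2}}{2} + 2 \right)}}{3}, which equals f(u).

An antiderivative is F(u) = \frac{u^{2} \log{\left(\frac{u^{2}}{2} + 2 \right)} - u^{2} - 8 u \log{\left(\frac{u^{2}}{2} + 2 \right)} + 16 u + 4 \log{\left(u^{2} + 4 \right)} - 32 \operatorname{atan}{\left(\frac{u}{2} \right)}}{6}.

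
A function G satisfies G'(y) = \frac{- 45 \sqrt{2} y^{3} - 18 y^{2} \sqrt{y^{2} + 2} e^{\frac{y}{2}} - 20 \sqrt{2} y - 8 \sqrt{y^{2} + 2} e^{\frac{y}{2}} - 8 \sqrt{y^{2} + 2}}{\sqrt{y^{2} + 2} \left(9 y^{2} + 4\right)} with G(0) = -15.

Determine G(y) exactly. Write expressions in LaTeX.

G(y) = - \frac{15 \sqrt{2} \sqrt{y^{2} + 2} + 12 e^{\frac{y}{2}} + 4 \operatorname{atan}{\left(\frac{3 y}{2} \right)} + 3}{3}

Recover the given G'(y) by differentiating a candidate G(y); any mismatch rules it out.
A general antiderivative is - 5 \sqrt{2 y^{2} + 4} - 4 e^{\frac{y}{2}} - \frac{4 \operatorname{atan}{\left(\frac{3 y}{2} \right)}}{3} + C.
The condition gives C = -15 - (-14) = -1.
So G(y) = - \frac{15 \sqrt{2} \sqrt{y^{2} + 2} + 12 e^{\frac{y}{2}} + 4 \operatorname{atan}{\left(\frac{3 y}{2} \right)} + 3}{3}.
Check: d/dy[- \frac{15 \sqrt{2} \sqrt{y^{2} + 2} + 12 e^{\frac{y}{2}} + 4 \operatorname{atan}{\left(\frac{3 y}{2} \right)} + 3}{3}] = \frac{- 45 \sqrt{2} y^{3} - 18 y^{2} \sqrt{y^{2} + 2} e^{\frac{y}{2}} - 20 \sqrt{2} y - 8 \sqrt{y^{2} + 2} e^{\frac{y}{2}} - 8 \sqrt{y^{2} + 2}}{9 y^{2} \sqrt{y^{2} + 2} + 4 \sqrt{y^{2} + 2}}, which equals G'(y).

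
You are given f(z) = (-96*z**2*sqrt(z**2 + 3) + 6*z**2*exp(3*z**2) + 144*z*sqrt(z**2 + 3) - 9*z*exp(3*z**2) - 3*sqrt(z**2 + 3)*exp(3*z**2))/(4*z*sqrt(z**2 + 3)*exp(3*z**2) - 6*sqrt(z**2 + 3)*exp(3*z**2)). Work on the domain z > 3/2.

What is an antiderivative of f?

For F(z) to be correct the identity F'(z) - f(z) = 0 must hold.
Check: d/dz[(6*sqrt(z**2 + 3)*exp(3*z**2) - 3*exp(3*z**2)*log(2*z - 3) + 16)*exp(-3*z**2)/4] = (-96*z**2*sqrt(z**2 + 3) + 6*z**2*exp(3*z**2) + 144*z*sqrt(z**2 + 3) - 9*z*exp(3*z**2) - 3*sqrt(z**2 + 3)*exp(3*z**2))/(4*z*sqrt(z**2 + 3)*exp(3*z**2) - 6*sqrt(z**2 + 3)*exp(3*z**2)) = f(z).

An antiderivative is F(z) = (6*sqrt(z**2 + 3)*exp(3*z**2) - 3*exp(3*z**2)*log(2*z - 3) + 16)*exp(-3*z**2)/4.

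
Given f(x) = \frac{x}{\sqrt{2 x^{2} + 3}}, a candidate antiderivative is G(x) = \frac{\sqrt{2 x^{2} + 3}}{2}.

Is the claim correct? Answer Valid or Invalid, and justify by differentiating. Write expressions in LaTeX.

Valid - differentiating G returns exactly f.

d/dx[G] = \frac{x}{\sqrt{2 x^{2} + 3}}
This equals f(x) exactly, so the claim holds.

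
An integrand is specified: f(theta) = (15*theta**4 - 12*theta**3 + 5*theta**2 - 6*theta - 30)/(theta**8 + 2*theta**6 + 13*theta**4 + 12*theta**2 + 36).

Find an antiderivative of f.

f has the shape u'v + uv' for u = 1/(theta**4 + theta**2 + 6) and v = 3 - 5*theta — it is the derivative of the product u*v.
Check: d/dtheta[(3 - 5*theta)/(theta**4 + theta**2 + 6)] = (15*theta**4 - 12*theta**3 + 5*theta**2 - 6*theta - 30)/(theta**8 + 2*theta**6 + 13*theta**4 + 12*theta**2 + 36) = f(theta).

An antiderivative is F(theta) = (3 - 5*theta)/(theta**4 + theta**2 + 6).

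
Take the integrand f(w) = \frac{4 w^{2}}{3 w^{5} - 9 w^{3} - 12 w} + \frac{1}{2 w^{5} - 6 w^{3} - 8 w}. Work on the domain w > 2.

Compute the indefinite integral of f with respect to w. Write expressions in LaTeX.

Factor the denominator (6 w \left(w - 2\right) \left(w + 2\right) \left(w^{2} + 1\right)) and decompose: f = - \frac{w}{6 \left(w^{2} + 1\right)} + \frac{7}{48 \left(w + 2\right)} + \frac{7}{48 \left(w - 2\right)} - \frac{1}{8 w}; each piece integrates to a log, atan, or power term.
Check: d/dw[- \frac{\log{\left(w \right)}}{8} + \frac{7 \log{\left(w^{2} - 4 \right)}}{48} - \frac{\log{\left(w^{2} + 1 \right)}}{12}] = \frac{8 w^{2} + 3}{6 w^{5} - 18 w^{3} - 24 w}, which equals f(w).

F(w) = - \frac{\log{\left(w \right)}}{8} + \frac{7 \log{\left(w^{2} - 4 \right)}}{48} - \frac{\log{\left(w^{2} + 1 \right)}}{12} + C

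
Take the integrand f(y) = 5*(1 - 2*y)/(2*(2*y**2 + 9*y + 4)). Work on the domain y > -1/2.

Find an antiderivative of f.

An antiderivative is F(y) = 5*(2*log(y + 1/2) - 9*log(y + 4))/14.

The denominator factors as 2*(y + 4)*(2*y + 1); partial fractions split f into directly integrable pieces: 10/(7*(2*y + 1)) - 45/(14*(y + 4)).
Check: d/dy[5*(2*log(y + 1/2) - 9*log(y + 4))/14] = (5 - 10*y)/(4*y**2 + 18*y + 8), which equals f(y).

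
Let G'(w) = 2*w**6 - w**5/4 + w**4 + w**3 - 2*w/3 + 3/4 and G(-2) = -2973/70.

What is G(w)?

Integrate term by term and add the pieces.
A general antiderivative is 2*w**7/7 - w**6/24 + w**5/5 + w**4/4 - w**2/3 + 3*w/4 + C.
The condition gives C = -2973/70 - (-3113/70) = 2.
So G(w) = 2*w**7/7 - w**6/24 + w**5/5 + w**4/4 - w**2/3 + 3*w/4 + 2.
Check: d/dw[2*w**7/7 - w**6/24 + w**5/5 + w**4/4 - w**2/3 + 3*w/4 + 2] = 2*w**6 - w**5/4 + w**4 + w**3 - 2*w/3 + 3/4 = G'(w).

G(w) = 2*w**7/7 - w**6/24 + w**5/5 + w**4/4 - w**2/3 + 3*w/4 + 2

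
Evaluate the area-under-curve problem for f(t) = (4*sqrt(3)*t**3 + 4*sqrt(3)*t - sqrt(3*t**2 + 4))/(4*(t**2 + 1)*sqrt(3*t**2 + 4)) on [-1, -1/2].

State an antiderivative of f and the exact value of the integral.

Antiderivative: F(t) = -(-4*sqrt(3)*sqrt(3*t**2 + 4) + 3*atan(t))/12; value = -sqrt(21)/3 - pi/16 + atan(1/2)/4 + sqrt(57)/6

Differentiate the proposed F(t) back; it has to land on f(t) exactly.
F(t) = -(-4*sqrt(3)*sqrt(3*t**2 + 4) + 3*atan(t))/12 is an antiderivative of f.
Check: d/dt[-(-4*sqrt(3)*sqrt(3*t**2 + 4) + 3*atan(t))/12] = (4*sqrt(3)*t**3 + 4*sqrt(3)*t - sqrt(3*t**2 + 4))/(4*t**2*sqrt(3*t**2 + 4) + 4*sqrt(3*t**2 + 4)), which equals f(t).
F(-1/2) = atan(1/2)/4 + sqrt(57)/6; F(-1) = pi/16 + sqrt(21)/3.
Integral = F(-1/2) - F(-1) = -sqrt(21)/3 - pi/16 + atan(1/2)/4 + sqrt(57)/6.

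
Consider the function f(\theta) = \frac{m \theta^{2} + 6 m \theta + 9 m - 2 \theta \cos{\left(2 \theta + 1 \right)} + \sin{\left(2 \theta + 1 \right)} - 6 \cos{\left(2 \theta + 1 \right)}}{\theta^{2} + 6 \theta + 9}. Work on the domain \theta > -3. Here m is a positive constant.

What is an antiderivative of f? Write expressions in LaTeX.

An antiderivative is F(\theta) = \frac{m \theta^{2} + 3 m \theta - \sin{\left(2 \theta + 1 \right)}}{\theta + 3}.

A first test for any F(\theta): its \theta-derivative must equal f(\theta) identically.
Check: d/d\theta[\frac{m \theta^{2} + 3 m \theta - \sin{\left(2 \theta + 1 \right)}}{\theta + 3}] = \frac{m \theta^{2} + 6 m \theta + 9 m - 2 \theta \cos{\left(2 \theta + 1 \right)} + \sin{\left(2 \theta + 1 \right)} - 6 \cos{\left(2 \theta + 1 \right)}}{\theta^{2} + 6 \theta + 9} = f(\theta).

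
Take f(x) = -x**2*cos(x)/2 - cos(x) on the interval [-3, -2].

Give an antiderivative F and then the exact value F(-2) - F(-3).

Antiderivative: F(x) = -x**2*sin(x)/2 - x*cos(x); value = 2*cos(2) - 9*sin(3)/2 + 2*sin(2) - 3*cos(3)

The integrand splits into summands that can be handled one at a time.
F(x) = -x**2*sin(x)/2 - x*cos(x) is an antiderivative of f.
Check: d/dx[-x**2*sin(x)/2 - x*cos(x)] = -x**2*cos(x)/2 - cos(x) = f(x).
F(-2) = 2*cos(2) + 2*sin(2); F(-3) = 3*cos(3) + 9*sin(3)/2.
Integral = F(-2) - F(-3) = 2*cos(2) - 9*sin(3)/2 + 2*sin(2) - 3*cos(3).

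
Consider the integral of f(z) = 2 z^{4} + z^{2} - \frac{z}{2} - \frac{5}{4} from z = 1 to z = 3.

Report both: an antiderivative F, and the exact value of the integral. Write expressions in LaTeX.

The integrand splits into summands that can be handled one at a time.
F(z) = \frac{2 z^{5}}{5} + \frac{z^{3}}{3} - \frac{z^{2}}{4} - \frac{5 z}{4} is an antiderivative of f.
Check: d/dz[\frac{2 z^{5}}{5} + \frac{z^{3}}{3} - \frac{z^{2}}{4} - \frac{5 z}{4}] = 2 z^{4} + z^{2} - \frac{z}{2} - \frac{5}{4} = f(z).
F(3) = \frac{501}{5}; F(1) = - \frac{23}{30}.
Integral = F(3) - F(1) = \frac{3029}{30}.

Antiderivative: F(z) = \frac{2 z^{5}}{5} + \frac{z^{3}}{3} - \frac{z^{2}}{4} - \frac{5 z}{4}; value = \frac{3029}{30}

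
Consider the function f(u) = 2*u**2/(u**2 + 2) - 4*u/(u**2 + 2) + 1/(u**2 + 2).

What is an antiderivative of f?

Integrate term by term and add the pieces.
Check: d/du[2*u - 2*log(u**2 + 2) - 3*sqrt(2)*atan(sqrt(2)*u/2)/2] = (2*u**2 - 4*u + 1)/(u**2 + 2), which equals f(u).

An antiderivative is F(u) = 2*u - 2*log(u**2 + 2) - 3*sqrt(2)*atan(sqrt(2)*u/2)/2.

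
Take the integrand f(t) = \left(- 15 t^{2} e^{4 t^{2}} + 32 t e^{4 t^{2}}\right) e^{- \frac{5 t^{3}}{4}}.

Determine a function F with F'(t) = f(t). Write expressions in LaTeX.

f matches the chain-rule pattern g'(h)*h' with inner function h(t) = - \frac{5 t^{3}}{4} + 4 t^{2}; substituting u = h(t) collapses the integral.
Check: d/dt[4 e^{- \frac{5 t^{3}}{4} + 4 t^{2}}] = - 15 t^{2} e^{4 t^{2}} e^{- \frac{5 t^{3}}{4}} + 32 t e^{4 t^{2}} e^{- \frac{5 t^{3}}{4}}, which equals f(t).

An antiderivative is F(t) = 4 e^{- \frac{5 t^{3}}{4} + 4 t^{2}}.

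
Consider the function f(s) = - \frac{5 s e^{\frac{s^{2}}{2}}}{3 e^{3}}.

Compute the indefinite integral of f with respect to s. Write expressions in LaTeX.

F(s) = - \frac{5 e^{\frac{s^{2}}{2}}}{3 e^{3}} + C

f matches the chain-rule pattern g'(h)*h' with inner function h(s) = \frac{s^{2}}{2} - 3; substituting u = h(s) collapses the integral.
Check: d/ds[- \frac{5 e^{\frac{s^{2}}{2}}}{3 e^{3}}] = - \frac{5 s e^{\frac{s^{2}}{2}}}{3 e^{3}} = f(s).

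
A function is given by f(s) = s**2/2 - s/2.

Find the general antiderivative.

Integrate term by term and add the pieces.
Check: d/ds[s**3/6 - s**2/4] = s**2/2 - s/2 = f(s).

F(s) = s**3/6 - s**2/4 + C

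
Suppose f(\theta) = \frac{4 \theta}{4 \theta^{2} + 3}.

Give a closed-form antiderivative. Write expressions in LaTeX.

The substitution u = 2 \theta^{2} + \frac{3}{2} works: f is exactly (dF/du)*(du/d\theta) for that inner function.
Check: d/d\theta[\frac{\log{\left(2 \theta^{2} + \frac{3}{2} \right)}}{2}] = \frac{4 \theta}{4 \theta^{2} + 3} = f(\theta).

An antiderivative is F(\theta) = \frac{\log{\left(2 \theta^{2} + \frac{3}{2} \right)}}{2}.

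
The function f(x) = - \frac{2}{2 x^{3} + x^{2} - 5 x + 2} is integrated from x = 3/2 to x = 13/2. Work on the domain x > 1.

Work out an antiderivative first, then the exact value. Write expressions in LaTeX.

The denominator factors as \left(x - 1\right) \left(x + 2\right) \left(2 x - 1\right); partial fractions split f into directly integrable pieces: \frac{8}{5 \left(2 x - 1\right)} - \frac{2}{15 \left(x + 2\right)} - \frac{2}{3 \left(x - 1\right)}.
F(x) = - \frac{2 \log{\left(x - 1 \right)}}{3} + \frac{4 \log{\left(x - \frac{1}{2} \right)}}{5} - \frac{2 \log{\left(x + 2 \right)}}{15} is an antiderivative of f.
Check: d/dx[- \frac{2 \log{\left(x - 1 \right)}}{3} + \frac{4 \log{\left(x - \frac{1}{2} \right)}}{5} - \frac{2 \log{\left(x + 2 \right)}}{15}] = - \frac{2}{2 x^{3} + x^{2} - 5 x + 2} = f(x).
F(13/2) = - \frac{2 \log{\left(\frac{11}{2} \right)}}{3} - \frac{2 \log{\left(\frac{17}{2} \right)}}{15} + \frac{4 \log{\left(6 \right)}}{5}; F(3/2) = - \frac{2 \log{\left(\frac{7}{2} \right)}}{15} + \frac{2 \log{\left(2 \right)}}{3}.
Integral = F(13/2) - F(3/2) = - \frac{2 \log{\left(\frac{11}{2} \right)}}{3} - \frac{2 \log{\left(2 \right)}}{3} - \frac{2 \log{\left(\frac{17}{2} \right)}}{15} + \frac{2 \log{\left(\frac{7}{2} \right)}}{15} + \frac{4 \log{\left(6 \right)}}{5}.

Antiderivative: F(x) = - \frac{2 \log{\left(x - 1 \right)}}{3} + \frac{4 \log{\left(x - \frac{1}{2} \right)}}{5} - \frac{2 \log{\left(x + 2 \right)}}{15}; value = - \frac{2 \log{\left(\frac{11}{2} \right)}}{3} - \frac{2 \log{\left(2 \right)}}{3} - \frac{2 \log{\left(\frac{17}{2} \right)}}{15} + \frac{2 \log{\left(\frac{7}{2} \right)}}{15} + \frac{4 \log{\left(6 \right)}}{5}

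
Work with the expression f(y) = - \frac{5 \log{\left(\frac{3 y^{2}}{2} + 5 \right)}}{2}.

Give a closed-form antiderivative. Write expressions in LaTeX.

An antiderivative is F(y) = - \frac{5 y \log{\left(\frac{3 y^{2}}{2} + 5 \right)}}{2} + 5 y - \frac{5 \sqrt{30} \operatorname{atan}{\left(\frac{\sqrt{30} y}{10} \right)}}{3}.

An antiderivative F(y) passes only if d/dy[F] lands on f(y) exactly.
Check: d/dy[- \frac{5 y \log{\left(\frac{3 y^{2}}{2} + 5 \right)}}{2} + 5 y - \frac{5 \sqrt{30} \operatorname{atan}{\left(\frac{\sqrt{30} y}{10} \right)}}{3}] = - \frac{5 \log{\left(\frac{3 y^{2}}{2} + 5 \right)}}{2} = f(y).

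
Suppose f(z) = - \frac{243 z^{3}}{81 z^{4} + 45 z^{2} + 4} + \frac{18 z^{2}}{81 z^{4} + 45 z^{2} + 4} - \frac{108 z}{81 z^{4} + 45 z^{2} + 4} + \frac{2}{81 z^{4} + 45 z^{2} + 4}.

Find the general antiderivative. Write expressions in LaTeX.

Integrate term by term and add the pieces.
Check: d/dz[- \frac{3 \log{\left(3 z^{2} + \frac{1}{3} \right)}}{2} + \frac{\operatorname{atan}{\left(\frac{3 z}{2} \right)}}{3}] = \frac{- 243 z^{3} + 18 z^{2} - 108 z + 2}{81 z^{4} + 45 z^{2} + 4}, which equals f(z).

F(z) = - \frac{3 \log{\left(3 z^{2} + \frac{1}{3} \right)}}{2} + \frac{\operatorname{atan}{\left(\frac{3 z}{2} \right)}}{3} + C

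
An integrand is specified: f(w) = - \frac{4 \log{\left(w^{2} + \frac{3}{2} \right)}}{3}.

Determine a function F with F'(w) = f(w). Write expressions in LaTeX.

An antiderivative F(w) passes only if d/dw[F] lands on f(w) exactly.
Check: d/dw[- \frac{4 w \log{\left(w^{2} + \frac{3}{2} \right)}}{3} + \frac{8 w}{3} - \frac{4 \sqrt{6} \operatorname{atan}{\left(\frac{\sqrt{6} w}{3} \right)}}{3}] = - \frac{4 \log{\left(w^{2} + \frac{3}{2} \right)}}{3} = f(w).

An antiderivative is F(w) = - \frac{4 w \log{\left(w^{2} + \frac{3}{2} \right)}}{3} + \frac{8 w}{3} - \frac{4 \sqrt{6} \operatorname{atan}{\left(\frac{\sqrt{6} w}{3} \right)}}{3}.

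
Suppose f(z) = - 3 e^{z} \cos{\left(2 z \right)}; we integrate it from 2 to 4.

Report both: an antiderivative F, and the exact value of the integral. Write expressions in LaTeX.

An antiderivative F(z) passes only if d/dz[F] lands on f(z) exactly.
F(z) = - \frac{6 e^{z} \sin{\left(2 z \right)}}{5} - \frac{3 e^{z} \cos{\left(2 z \right)}}{5} is an antiderivative of f.
Check: d/dz[- \frac{6 e^{z} \sin{\left(2 z \right)}}{5} - \frac{3 e^{z} \cos{\left(2 z \right)}}{5}] = - 3 e^{z} \cos{\left(2 z \right)} = f(z).
F(4) = - \frac{6 e^{4} \sin{\left(8 \right)}}{5} - \frac{3 e^{4} \cos{\left(8 \right)}}{5}; F(2) = - \frac{3 e^{2} \cos{\left(4 \right)}}{5} - \frac{6 e^{2} \sin{\left(4 \right)}}{5}.
Integral = F(4) - F(2) = - \frac{6 e^{4} \sin{\left(8 \right)}}{5} + \frac{6 e^{2} \sin{\left(4 \right)}}{5} + \frac{3 e^{2} \cos{\left(4 \right)}}{5} - \frac{3 e^{4} \cos{\left(8 \right)}}{5}.

Antiderivative: F(z) = - \frac{6 e^{z} \sin{\left(2 z \right)}}{5} - \frac{3 e^{z} \cos{\left(2 z \right)}}{5}; value = - \frac{6 e^{4} \sin{\left(8 \right)}}{5} + \frac{6 e^{2} \sin{\left(4 \right)}}{5} + \frac{3 e^{2} \cos{\left(4 \right)}}{5} - \frac{3 e^{4} \cos{\left(8 \right)}}{5}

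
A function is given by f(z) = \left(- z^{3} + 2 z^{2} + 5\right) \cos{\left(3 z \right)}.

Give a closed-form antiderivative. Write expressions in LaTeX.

Check any antiderivative F(z) by computing F'(z) and comparing it with f(z).
Check: d/dz[- \frac{z^{3} \sin{\left(3 z \right)}}{3} + \frac{2 z^{2} \sin{\left(3 z \right)}}{3} - \frac{z^{2} \cos{\left(3 z \right)}}{3} + \frac{2 z \sin{\left(3 z \right)}}{9} + \frac{4 z \cos{\left(3 z \right)}}{9} + \frac{41 \sin{\left(3 z \right)}}{27} + \frac{2 \cos{\left(3 z \right)}}{27}] = - z^{3} \cos{\left(3 z \right)} + 2 z^{2} \cos{\left(3 z \right)} + 5 \cos{\left(3 z \right)}, which equals f(z).

An antiderivative is F(z) = - \frac{z^{3} \sin{\left(3 z \right)}}{3} + \frac{2 z^{2} \sin{\left(3 z \right)}}{3} - \frac{z^{2} \cos{\left(3 z \right)}}{3} + \frac{2 z \sin{\left(3 z \right)}}{9} + \frac{4 z \cos{\left(3 z \right)}}{9} + \frac{41 \sin{\left(3 z \right)}}{27} + \frac{2 \cos{\left(3 z \right)}}{27}.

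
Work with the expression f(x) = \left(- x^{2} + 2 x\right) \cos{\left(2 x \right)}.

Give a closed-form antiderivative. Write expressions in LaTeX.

A first test for any F(x): its x-derivative must equal f(x) identically.
Check: d/dx[- \frac{x^{2} \sin{\left(2 x \right)}}{2} + x \sin{\left(2 x \right)} - \frac{x \cos{\left(2 x \right)}}{2} + \frac{\sin{\left(2 x \right)}}{4} + \frac{\cos{\left(2 x \right)}}{2}] = - x^{2} \cos{\left(2 x \right)} + 2 x \cos{\left(2 x \right)}, which equals f(x).

An antiderivative is F(x) = - \frac{x^{2} \sin{\left(2 x \right)}}{2} + x \sin{\left(2 x \right)} - \frac{x \cos{\left(2 x \right)}}{2} + \frac{\sin{\left(2 x \right)}}{4} + \frac{\cos{\left(2 x \right)}}{2}.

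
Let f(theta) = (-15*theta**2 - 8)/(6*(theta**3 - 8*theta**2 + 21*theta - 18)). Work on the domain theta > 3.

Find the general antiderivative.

F(theta) = 53*log(theta - 3)/6 - 34*log(theta - 2)/3 + 143/(6*theta - 18) + C

Factor the denominator (6*(theta - 3)**2*(theta - 2)) and decompose: f = -34/(3*(theta - 2)) + 53/(6*(theta - 3)) - 143/(6*(theta - 3)**2); each piece integrates to a log, atan, or power term.
Check: d/dtheta[53*log(theta - 3)/6 - 34*log(theta - 2)/3 + 143/(6*theta - 18)] = (-15*theta**2 - 8)/(6*theta**3 - 48*theta**2 + 126*theta - 108), which equals f(theta).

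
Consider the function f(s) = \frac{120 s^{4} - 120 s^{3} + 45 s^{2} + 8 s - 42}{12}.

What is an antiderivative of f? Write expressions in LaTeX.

Whatever form F(s) takes, F'(s) = f(s) is non-negotiable.
Check: d/ds[2 s^{5} - \frac{5 s^{4}}{2} + \frac{5 s^{3}}{4} + \frac{s^{2}}{3} - \frac{7 s}{2}] = 10 s^{4} - 10 s^{3} + \frac{15 s^{2}}{4} + \frac{2 s}{3} - \frac{7}{2}, which equals f(s).

An antiderivative is F(s) = 2 s^{5} - \frac{5 s^{4}}{2} + \frac{5 s^{3}}{4} + \frac{s^{2}}{3} - \frac{7 s}{2}.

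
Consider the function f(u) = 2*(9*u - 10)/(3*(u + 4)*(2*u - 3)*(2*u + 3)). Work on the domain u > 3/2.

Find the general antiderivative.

The denominator factors as 3*(u + 4)*(2*u - 3)*(2*u + 3); partial fractions split f into directly integrable pieces: 47/(45*(2*u + 3)) + 7/(99*(2*u - 3)) - 92/(165*(u + 4)).
Check: d/du[7*log(u - 3/2)/198 + 47*log(u + 3/2)/90 - 92*log(u + 4)/165] = (18*u - 20)/(12*u**3 + 48*u**2 - 27*u - 108), which equals f(u).

F(u) = 7*log(u - 3/2)/198 + 47*log(u + 3/2)/90 - 92*log(u + 4)/165 + C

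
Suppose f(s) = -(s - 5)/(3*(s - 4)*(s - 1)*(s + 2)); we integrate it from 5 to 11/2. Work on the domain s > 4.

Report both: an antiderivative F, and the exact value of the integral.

Factor the denominator (3*(s - 4)*(s - 1)*(s + 2)) and decompose: f = 7/(54*(s + 2)) - 4/(27*(s - 1)) + 1/(54*(s - 4)); each piece integrates to a log, atan, or power term.
F(s) = (log(s - 4) - 8*log(s - 1) + 7*log(s + 2))/54 is an antiderivative of f.
Check: d/ds[(log(s - 4) - 8*log(s - 1) + 7*log(s + 2))/54] = (5 - s)/(3*s**3 - 9*s**2 - 18*s + 24), which equals f(s).
F(11/2) = -4*log(9/2)/27 + log(3/2)/54 + 7*log(15/2)/54; F(5) = -4*log(4)/27 + 7*log(7)/54.
Integral = F(11/2) - F(5) = -7*log(7)/54 - 4*log(9/2)/27 + log(3/2)/54 + 4*log(4)/27 + 7*log(15/2)/54.

Antiderivative: F(s) = (log(s - 4) - 8*log(s - 1) + 7*log(s + 2))/54; value = -7*log(7)/54 - 4*log(9/2)/27 + log(3/2)/54 + 4*log(4)/27 + 7*log(15/2)/54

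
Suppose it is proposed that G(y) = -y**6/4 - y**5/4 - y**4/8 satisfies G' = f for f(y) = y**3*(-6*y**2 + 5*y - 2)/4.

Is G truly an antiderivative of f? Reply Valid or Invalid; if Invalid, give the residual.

d/dy[G] = -3*y**5/2 - 5*y**4/4 - y**3/2
d/dy[G] - f(y) = -5*y**4/2 != 0.

Invalid: d/dy[G] - f = -5*y**4/2, which is not 0.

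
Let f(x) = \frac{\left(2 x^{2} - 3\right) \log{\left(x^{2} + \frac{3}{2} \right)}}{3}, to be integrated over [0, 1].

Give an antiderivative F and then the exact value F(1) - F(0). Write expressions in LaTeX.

Antiderivative: F(x) = \frac{- 4 x^{3} + 3 x \left(2 x^{2} - 9\right) \log{\left(x^{2} + \frac{3}{2} \right)} + 72 x - 36 \sqrt{6} \operatorname{atan}{\left(\frac{\sqrt{6} x}{3} \right)}}{27}; value = - \frac{4 \sqrt{6} \operatorname{atan}{\left(\frac{\sqrt{6}}{3} \right)}}{3} - \frac{7 \log{\left(\frac{5}{2} \right)}}{9} + \frac{68}{27}

Check any antiderivative F(x) by computing F'(x) and comparing it with f(x).
F(x) = \frac{- 4 x^{3} + 3 x \left(2 x^{2} - 9\right) \log{\left(x^{2} + \frac{3}{2} \right)} + 72 x - 36 \sqrt{6} \operatorname{atan}{\left(\frac{\sqrt{6} x}{3} \right)}}{27} is an antiderivative of f.
Check: d/dx[\frac{- 4 x^{3} + 3 x \left(2 x^{2} - 9\right) \log{\left(x^{2} + \frac{3}{2} \right)} + 72 x - 36 \sqrt{6} \operatorname{atan}{\left(\frac{\sqrt{6} x}{3} \right)}}{27}] = \frac{2 x^{2} \log{\left(x^{2} + \frac{3}{2} \right)}}{3} - \log{\left(x^{2} + \frac{3}{2} \right)}, which equals f(x).
F(1) = - \frac{4 \sqrt{6} \operatorname{atan}{\left(\frac{\sqrt{6}}{3} \right)}}{3} - \frac{7 \log{\left(\frac{5}{2} \right)}}{9} + \frac{68}{27}; F(0) = 0.
Integral = F(1) - F(0) = - \frac{4 \sqrt{6} \operatorname{atan}{\left(\frac{\sqrt{6}}{3} \right)}}{3} - \frac{7 \log{\left(\frac{5}{2} \right)}}{9} + \frac{68}{27}.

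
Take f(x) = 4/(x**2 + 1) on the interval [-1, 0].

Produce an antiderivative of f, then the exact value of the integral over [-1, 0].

An antiderivative F(x) passes only if d/dx[F] lands on f(x) exactly.
F(x) = 4*atan(x) is an antiderivative of f.
Check: d/dx[4*atan(x)] = 4/(x**2 + 1) = f(x).
F(0) = 0; F(-1) = -pi.
Integral = F(0) - F(-1) = pi.

Antiderivative: F(x) = 4*atan(x); value = pi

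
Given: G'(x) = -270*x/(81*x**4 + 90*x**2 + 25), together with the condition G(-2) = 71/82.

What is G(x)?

The substitution u = 3*x**2 + 5/3 works: G'(x) is exactly (dG/du)*(du/dx) for that inner function.
A general antiderivative is 5/(3*x**2 + 5/3) + C.
The condition gives C = 71/82 - (15/41) = 1/2.
So G(x) = 1/2 + 5/(3*x**2 + 5/3).
Check: d/dx[1/2 + 5/(3*x**2 + 5/3)] = -270*x/(81*x**4 + 90*x**2 + 25) = G'(x).

G(x) = 1/2 + 5/(3*x**2 + 5/3)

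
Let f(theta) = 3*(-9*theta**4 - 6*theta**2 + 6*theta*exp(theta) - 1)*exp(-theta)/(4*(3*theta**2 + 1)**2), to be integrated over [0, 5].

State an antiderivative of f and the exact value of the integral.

Antiderivative: F(theta) = (9*theta**2 - 3*exp(theta) + 3)/(12*theta**2*exp(theta) + 4*exp(theta)); value = -3/304 + 3*exp(-5)/4

Recover f(theta) by differentiating a candidate F(theta); any mismatch rules it out.
F(theta) = (9*theta**2 - 3*exp(theta) + 3)/(12*theta**2*exp(theta) + 4*exp(theta)) is an antiderivative of f.
Check: d/dtheta[(9*theta**2 - 3*exp(theta) + 3)/(12*theta**2*exp(theta) + 4*exp(theta))] = (-27*theta**4 - 18*theta**2 + 18*theta*exp(theta) - 3)/(36*theta**4*exp(theta) + 24*theta**2*exp(theta) + 4*exp(theta)), which equals f(theta).
F(5) = -3/304 + 3*exp(-5)/4; F(0) = 0.
Integral = F(5) - F(0) = -3/304 + 3*exp(-5)/4.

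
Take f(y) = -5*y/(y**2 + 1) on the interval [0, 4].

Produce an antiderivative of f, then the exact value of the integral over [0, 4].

Antiderivative: F(y) = -5*log(2*y**2 + 2)/2; value = -5*log(34)/2 + 5*log(2)/2

The substitution u = 2*y**2 + 2 works: f is exactly (dF/du)*(du/dy) for that inner function.
F(y) = -5*log(2*y**2 + 2)/2 is an antiderivative of f.
Check: d/dy[-5*log(2*y**2 + 2)/2] = -5*y/(y**2 + 1) = f(y).
F(4) = -5*log(34)/2; F(0) = -5*log(2)/2.
Integral = F(4) - F(0) = -5*log(34)/2 + 5*log(2)/2.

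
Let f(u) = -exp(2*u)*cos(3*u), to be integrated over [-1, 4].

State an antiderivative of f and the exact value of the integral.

Antiderivative: F(u) = -3*exp(2*u)*sin(3*u)/13 - 2*exp(2*u)*cos(3*u)/13; value = -2*exp(8)*cos(12)/13 + 2*exp(-2)*cos(3)/13 - 3*exp(-2)*sin(3)/13 - 3*exp(8)*sin(12)/13

Any candidate F(u) must reproduce f(u) exactly when differentiated.
F(u) = -3*exp(2*u)*sin(3*u)/13 - 2*exp(2*u)*cos(3*u)/13 is an antiderivative of f.
Check: d/du[-3*exp(2*u)*sin(3*u)/13 - 2*exp(2*u)*cos(3*u)/13] = -exp(2*u)*cos(3*u) = f(u).
F(4) = -2*exp(8)*cos(12)/13 - 3*exp(8)*sin(12)/13; F(-1) = 3*exp(-2)*sin(3)/13 - 2*exp(-2)*cos(3)/13.
Integral = F(4) - F(-1) = -2*exp(8)*cos(12)/13 + 2*exp(-2)*cos(3)/13 - 3*exp(-2)*sin(3)/13 - 3*exp(8)*sin(12)/13.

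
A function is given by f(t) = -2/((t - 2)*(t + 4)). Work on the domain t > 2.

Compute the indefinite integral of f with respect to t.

F(t) = -log(t - 2)/3 + log(t + 4)/3 + C

The denominator factors as (t - 2)*(t + 4); partial fractions split f into directly integrable pieces: 1/(3*(t + 4)) - 1/(3*(t - 2)).
Check: d/dt[-log(t - 2)/3 + log(t + 4)/3] = -2/(t**2 + 2*t - 8), which equals f(t).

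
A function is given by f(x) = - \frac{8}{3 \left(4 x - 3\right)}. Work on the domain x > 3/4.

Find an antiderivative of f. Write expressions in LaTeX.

An antiderivative is F(x) = - \frac{2 \log{\left(4 x - 3 \right)}}{3}.

A first test for any F(x): its x-derivative must equal f(x) identically.
Check: d/dx[- \frac{2 \log{\left(4 x - 3 \right)}}{3}] = - \frac{8}{12 x - 9}, which equals f(x).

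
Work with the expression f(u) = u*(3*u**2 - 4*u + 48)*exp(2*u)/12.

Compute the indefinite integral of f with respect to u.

f has the shape v'r + vr' for v = u**3/8 - 17*u**2/48 + 113*u/48 - 113/96 and r = exp(2*u) — it is the derivative of the product v*r.
Check: d/du[(12*u**3 - 34*u**2 + 226*u - 113)*exp(2*u)/96] = u**3*exp(2*u)/4 - u**2*exp(2*u)/3 + 4*u*exp(2*u), which equals f(u).

F(u) = (12*u**3 - 34*u**2 + 226*u - 113)*exp(2*u)/96 + C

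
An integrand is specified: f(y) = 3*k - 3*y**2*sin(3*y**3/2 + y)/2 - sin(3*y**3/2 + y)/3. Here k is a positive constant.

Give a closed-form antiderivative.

An antiderivative is F(y) = 3*k*y + cos(3*y**3/2 + y)/3.

Integrate term by term and add the pieces.
Check: d/dy[3*k*y + cos(3*y**3/2 + y)/3] = 3*k - 3*y**2*sin(3*y**3/2 + y)/2 - sin(3*y**3/2 + y)/3 = f(y).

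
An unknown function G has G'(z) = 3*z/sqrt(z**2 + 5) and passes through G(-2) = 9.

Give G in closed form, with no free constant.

G'(z) matches the chain-rule pattern g'(h)*h' with inner function h(z) = z**2 + 5; substituting u = h(z) collapses the integral.
A general antiderivative is 3*sqrt(z**2 + 5) + C.
The condition gives C = 9 - (9) = 0.
So G(z) = 3*sqrt(z**2 + 5).
Check: d/dz[3*sqrt(z**2 + 5)] = 3*z/sqrt(z**2 + 5) = G'(z).

G(z) = 3*sqrt(z**2 + 5)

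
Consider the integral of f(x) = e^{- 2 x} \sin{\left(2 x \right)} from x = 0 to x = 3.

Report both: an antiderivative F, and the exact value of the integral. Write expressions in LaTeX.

An antiderivative F(x) passes only if d/dx[F] lands on f(x) exactly.
F(x) = \frac{\left(- \sin{\left(2 x \right)} - \cos{\left(2 x \right)}\right) e^{- 2 x}}{4} is an antiderivative of f.
Check: d/dx[\frac{\left(- \sin{\left(2 x \right)} - \cos{\left(2 x \right)}\right) e^{- 2 x}}{4}] = e^{- 2 x} \sin{\left(2 x \right)} = f(x).
F(3) = - \frac{\cos{\left(6 \right)}}{4 e^{6}} - \frac{\sin{\left(6 \right)}}{4 e^{6}}; F(0) = - \frac{1}{4}.
Integral = F(3) - F(0) = - \frac{\cos{\left(6 \right)}}{4 e^{6}} - \frac{\sin{\left(6 \right)}}{4 e^{6}} + \frac{1}{4}.

Antiderivative: F(x) = \frac{\left(- \sin{\left(2 x \right)} - \cos{\left(2 x \right)}\right) e^{- 2 x}}{4}; value = - \frac{\cos{\left(6 \right)}}{4 e^{6}} - \frac{\sin{\left(6 \right)}}{4 e^{6}} + \frac{1}{4}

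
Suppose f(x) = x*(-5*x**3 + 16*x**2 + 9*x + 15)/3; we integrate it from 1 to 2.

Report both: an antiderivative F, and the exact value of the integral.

Antiderivative: F(x) = -x**5/3 + 4*x**4/3 + x**3 + 5*x**2/2; value = 145/6

Check any antiderivative F(x) by computing F'(x) and comparing it with f(x).
F(x) = -x**5/3 + 4*x**4/3 + x**3 + 5*x**2/2 is an antiderivative of f.
Check: d/dx[-x**5/3 + 4*x**4/3 + x**3 + 5*x**2/2] = -5*x**4/3 + 16*x**3/3 + 3*x**2 + 5*x, which equals f(x).
F(2) = 86/3; F(1) = 9/2.
Integral = F(2) - F(1) = 145/6.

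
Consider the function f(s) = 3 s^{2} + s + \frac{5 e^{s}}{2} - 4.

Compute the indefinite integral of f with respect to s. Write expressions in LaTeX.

F(s) = s^{3} + \frac{s^{2}}{2} - 4 s + \frac{5 e^{s}}{2} + C

The integrand splits into summands that can be handled one at a time.
Check: d/ds[s^{3} + \frac{s^{2}}{2} - 4 s + \frac{5 e^{s}}{2}] = 3 s^{2} + s + \frac{5 e^{s}}{2} - 4 = f(s).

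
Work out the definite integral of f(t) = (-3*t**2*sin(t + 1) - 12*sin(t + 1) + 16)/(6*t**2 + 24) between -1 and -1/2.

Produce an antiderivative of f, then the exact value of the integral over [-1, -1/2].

Antiderivative: F(t) = cos(t + 1)/2 + 4*atan(t/2)/3; value = -1/2 - 4*atan(1/4)/3 + cos(1/2)/2 + 4*atan(1/2)/3

A first test for any F(t): its t-derivative must equal f(t) identically.
F(t) = cos(t + 1)/2 + 4*atan(t/2)/3 is an antiderivative of f.
Check: d/dt[cos(t + 1)/2 + 4*atan(t/2)/3] = (-3*t**2*sin(t + 1) - 12*sin(t + 1) + 16)/(6*t**2 + 24) = f(t).
F(-1/2) = -4*atan(1/4)/3 + cos(1/2)/2; F(-1) = 1/2 - 4*atan(1/2)/3.
Integral = F(-1/2) - F(-1) = -1/2 - 4*atan(1/4)/3 + cos(1/2)/2 + 4*atan(1/2)/3.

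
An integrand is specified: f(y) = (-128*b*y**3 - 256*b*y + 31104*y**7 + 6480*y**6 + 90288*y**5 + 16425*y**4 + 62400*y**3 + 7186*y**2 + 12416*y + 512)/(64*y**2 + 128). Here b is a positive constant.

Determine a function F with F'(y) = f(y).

An antiderivative is F(y) = (-576*b*y**2 + 46656*y**6 + 11664*y**5 + 63180*y**4 + 10395*y**3 + 28080*y**2 + 2304*y - 288*log(y**2/2 + 1) + 4096)/576.

Whatever form F(y) takes, F'(y) = f(y) is non-negotiable.
Check: d/dy[(-576*b*y**2 + 46656*y**6 + 11664*y**5 + 63180*y**4 + 10395*y**3 + 28080*y**2 + 2304*y - 288*log(y**2/2 + 1) + 4096)/576] = (-128*b*y**3 - 256*b*y + 31104*y**7 + 6480*y**6 + 90288*y**5 + 16425*y**4 + 62400*y**3 + 7186*y**2 + 12416*y + 512)/(64*y**2 + 128) = f(y).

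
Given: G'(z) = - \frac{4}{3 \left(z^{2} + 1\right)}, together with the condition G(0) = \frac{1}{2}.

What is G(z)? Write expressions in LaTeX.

G(z) = \frac{1}{2} - \frac{4 \operatorname{atan}{\left(z \right)}}{3}

Since d/dz undoes antidifferentiation here, G(z) must give back the stated G'(z).
A general antiderivative is - \frac{4 \operatorname{atan}{\left(z \right)}}{3} + C.
The condition gives C = \frac{1}{2} - (0) = \frac{1}{2}.
So G(z) = \frac{1}{2} - \frac{4 \operatorname{atan}{\left(z \right)}}{3}.
Check: d/dz[\frac{1}{2} - \frac{4 \operatorname{atan}{\left(z \right)}}{3}] = - \frac{4}{3 z^{2} + 3}, which equals G'(z).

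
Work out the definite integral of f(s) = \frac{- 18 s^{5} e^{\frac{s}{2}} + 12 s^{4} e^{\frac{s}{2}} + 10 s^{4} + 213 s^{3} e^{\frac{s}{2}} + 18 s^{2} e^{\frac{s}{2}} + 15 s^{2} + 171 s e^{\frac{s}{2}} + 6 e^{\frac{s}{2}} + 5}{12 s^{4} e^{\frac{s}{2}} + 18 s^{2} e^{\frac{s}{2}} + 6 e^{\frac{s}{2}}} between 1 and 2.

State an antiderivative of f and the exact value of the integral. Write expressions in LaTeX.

Antiderivative: F(s) = - \frac{\left(9 s^{2} e^{\frac{s}{2}} - 12 s e^{\frac{s}{2}} - 60 e^{\frac{s}{2}} \log{\left(\frac{2 s^{4}}{3} + s^{2} + \frac{1}{3} \right)} - 18 e^{\frac{s}{2}} + 20\right) e^{- \frac{s}{2}}}{12}; value = - 5 \log{\left(2 \right)} - \frac{5}{4} - \frac{5}{3 e} + \frac{5}{3 e^{\frac{1}{2}}} + 5 \log{\left(15 \right)}

A first test for any F(s): its s-derivative must equal f(s) identically.
F(s) = - \frac{\left(9 s^{2} e^{\frac{s}{2}} - 12 s e^{\frac{s}{2}} - 60 e^{\frac{s}{2}} \log{\left(\frac{2 s^{4}}{3} + s^{2} + \frac{1}{3} \right)} - 18 e^{\frac{s}{2}} + 20\right) e^{- \frac{s}{2}}}{12} is an antiderivative of f.
Check: d/ds[- \frac{\left(9 s^{2} e^{\frac{s}{2}} - 12 s e^{\frac{s}{2}} - 60 e^{\frac{s}{2}} \log{\left(\frac{2 s^{4}}{3} + s^{2} + \frac{1}{3} \right)} - 18 e^{\frac{s}{2}} + 20\right) e^{- \frac{s}{2}}}{12}] = \frac{- 18 s^{5} e^{\frac{s}{2}} + 12 s^{4} e^{\frac{s}{2}} + 10 s^{4} + 213 s^{3} e^{\frac{s}{2}} + 18 s^{2} e^{\frac{s}{2}} + 15 s^{2} + 171 s e^{\frac{s}{2}} + 6 e^{\frac{s}{2}} + 5}{12 s^{4} e^{\frac{s}{2}} + 18 s^{2} e^{\frac{s}{2}} + 6 e^{\frac{s}{2}}} = f(s).
F(2) = - \frac{5}{3 e} + \frac{1}{2} + 5 \log{\left(15 \right)}; F(1) = - \frac{5}{3 e^{\frac{1}{2}}} + \frac{7}{4} + 5 \log{\left(2 \right)}.
Integral = F(2) - F(1) = - 5 \log{\left(2 \right)} - \frac{5}{4} - \frac{5}{3 e} + \frac{5}{3 e^{\frac{1}{2}}} + 5 \log{\left(15 \right)}.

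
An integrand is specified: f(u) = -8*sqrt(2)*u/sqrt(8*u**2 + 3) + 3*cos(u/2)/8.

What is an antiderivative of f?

Integrate term by term and add the pieces.
Check: d/du[(-4*sqrt(2)*sqrt(8*u**2 + 3) + 3*sin(u/2))/4] = (-64*sqrt(2)*u + 3*sqrt(8*u**2 + 3)*cos(u/2))/(8*sqrt(8*u**2 + 3)), which equals f(u).

An antiderivative is F(u) = (-4*sqrt(2)*sqrt(8*u**2 + 3) + 3*sin(u/2))/4.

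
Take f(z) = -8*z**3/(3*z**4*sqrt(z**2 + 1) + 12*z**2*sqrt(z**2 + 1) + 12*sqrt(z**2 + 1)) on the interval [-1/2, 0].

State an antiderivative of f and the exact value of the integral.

f has the shape u'v + uv' for u = 8*sqrt(z**2 + 1)/3 and v = 1/(z**2 + 2) — it is the derivative of the product u*v.
F(z) = 8*sqrt(z**2 + 1)/(3*(z**2 + 2)) is an antiderivative of f.
Check: d/dz[8*sqrt(z**2 + 1)/(3*(z**2 + 2))] = -8*z**3/(3*z**4*sqrt(z**2 + 1) + 12*z**2*sqrt(z**2 + 1) + 12*sqrt(z**2 + 1)) = f(z).
F(0) = 4/3; F(-1/2) = 16*sqrt(5)/27.
Integral = F(0) - F(-1/2) = 4/3 - 16*sqrt(5)/27.

Antiderivative: F(z) = 8*sqrt(z**2 + 1)/(3*(z**2 + 2)); value = 4/3 - 16*sqrt(5)/27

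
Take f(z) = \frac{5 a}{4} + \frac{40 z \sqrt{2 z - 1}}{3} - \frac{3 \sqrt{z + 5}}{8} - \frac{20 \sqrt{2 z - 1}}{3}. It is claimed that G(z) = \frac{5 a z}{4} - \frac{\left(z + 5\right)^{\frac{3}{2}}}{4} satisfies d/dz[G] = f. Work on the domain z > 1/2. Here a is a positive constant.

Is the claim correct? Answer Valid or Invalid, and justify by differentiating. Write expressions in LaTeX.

Invalid: d/dz[G] - f = - \frac{40 z \sqrt{2 z - 1}}{3} + \frac{20 \sqrt{2 z - 1}}{3}, which is not 0.

d/dz[G] = \frac{5 a}{4} - \frac{3 \sqrt{z + 5}}{8}
d/dz[G] - f(z) = - \frac{40 z \sqrt{2 z - 1}}{3} + \frac{20 \sqrt{2 z - 1}}{3} != 0.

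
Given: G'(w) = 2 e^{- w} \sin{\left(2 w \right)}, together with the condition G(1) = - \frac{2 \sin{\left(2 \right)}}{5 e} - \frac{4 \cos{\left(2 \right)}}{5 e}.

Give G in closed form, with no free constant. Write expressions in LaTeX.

Differentiate the proposed G(w) back; it has to land on the given G'(w).
A general antiderivative is - \frac{2 e^{- w} \sin{\left(2 w \right)}}{5} - \frac{4 e^{- w} \cos{\left(2 w \right)}}{5} + C.
The condition gives C = - \frac{2 \sin{\left(2 \right)}}{5 e} - \frac{4 \cos{\left(2 \right)}}{5 e} - (- \frac{2 \sin{\left(2 \right)}}{5 e} - \frac{4 \cos{\left(2 \right)}}{5 e}) = 0.
So G(w) = \frac{\left(- 2 \sin{\left(2 w \right)} - 4 \cos{\left(2 w \right)}\right) e^{- w}}{5}.
Check: d/dw[\frac{\left(- 2 \sin{\left(2 w \right)} - 4 \cos{\left(2 w \right)}\right) e^{- w}}{5}] = 2 e^{- w} \sin{\left(2 w \right)} = G'(w).

G(w) = \frac{\left(- 2 \sin{\left(2 w \right)} - 4 \cos{\left(2 w \right)}\right) e^{- w}}{5}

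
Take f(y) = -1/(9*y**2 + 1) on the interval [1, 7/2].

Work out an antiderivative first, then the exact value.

Whatever form F(y) takes, F'(y) = f(y) is non-negotiable.
F(y) = -atan(3*y)/3 is an antiderivative of f.
Check: d/dy[-atan(3*y)/3] = -1/(9*y**2 + 1) = f(y).
F(7/2) = -atan(21/2)/3; F(1) = -atan(3)/3.
Integral = F(7/2) - F(1) = -atan(21/2)/3 + atan(3)/3.

Antiderivative: F(y) = -atan(3*y)/3; value = -atan(21/2)/3 + atan(3)/3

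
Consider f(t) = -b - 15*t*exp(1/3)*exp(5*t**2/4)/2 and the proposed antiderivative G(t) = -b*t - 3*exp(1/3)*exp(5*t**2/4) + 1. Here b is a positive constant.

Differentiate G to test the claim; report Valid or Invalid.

Valid. The derivative of G reproduces f.

d/dt[G] = -b - 15*t*exp(1/3)*exp(5*t**2/4)/2
This equals f(t) exactly, so the claim holds.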